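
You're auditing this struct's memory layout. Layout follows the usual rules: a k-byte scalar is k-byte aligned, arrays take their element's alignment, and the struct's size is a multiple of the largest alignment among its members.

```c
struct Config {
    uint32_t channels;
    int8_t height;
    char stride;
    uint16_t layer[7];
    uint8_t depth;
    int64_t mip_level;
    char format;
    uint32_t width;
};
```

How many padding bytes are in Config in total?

0..4  channels  (4B, 4-aligned)
4..5  height  (1B, 1-aligned)
5..6  stride  (1B, 1-aligned)
6..20  layer  (14B, 2-aligned)
20..21  depth  (1B, 1-aligned)
21..24  -- padding (3B)
24..32  mip_level  (8B, 8-aligned)
32..33  format  (1B, 1-aligned)
33..36  -- padding (3B)
36..40  width  (4B, 4-aligned)
sizeof = 40, alignof = 8
data bytes 34, size 40 → padding 6

6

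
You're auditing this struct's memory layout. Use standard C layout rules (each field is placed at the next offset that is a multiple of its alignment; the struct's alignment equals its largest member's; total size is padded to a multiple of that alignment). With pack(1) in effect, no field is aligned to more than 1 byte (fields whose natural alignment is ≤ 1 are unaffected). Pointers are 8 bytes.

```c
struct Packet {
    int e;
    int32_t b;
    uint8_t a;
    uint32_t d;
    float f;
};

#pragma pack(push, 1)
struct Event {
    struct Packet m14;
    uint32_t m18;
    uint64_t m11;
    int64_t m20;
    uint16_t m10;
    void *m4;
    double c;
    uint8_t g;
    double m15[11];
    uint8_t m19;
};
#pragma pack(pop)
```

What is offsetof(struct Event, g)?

58

Packet: 0..4  e  (4B, 4-aligned); 4..8  b  (4B, 4-aligned); 8..9  a  (1B, 1-aligned); 9..12  -- padding (3B); 12..16  d  (4B, 4-aligned); 16..20  f  (4B, 4-aligned); sizeof = 20, alignof = 4
0..20  m14  (20B, 1-aligned)
20..24  m18  (4B, 1-aligned)
24..32  m11  (8B, 1-aligned)
32..40  m20  (8B, 1-aligned)
40..42  m10  (2B, 1-aligned)
42..50  m4  (8B, 1-aligned)
50..58  c  (8B, 1-aligned)
58..59  g  (1B, 1-aligned)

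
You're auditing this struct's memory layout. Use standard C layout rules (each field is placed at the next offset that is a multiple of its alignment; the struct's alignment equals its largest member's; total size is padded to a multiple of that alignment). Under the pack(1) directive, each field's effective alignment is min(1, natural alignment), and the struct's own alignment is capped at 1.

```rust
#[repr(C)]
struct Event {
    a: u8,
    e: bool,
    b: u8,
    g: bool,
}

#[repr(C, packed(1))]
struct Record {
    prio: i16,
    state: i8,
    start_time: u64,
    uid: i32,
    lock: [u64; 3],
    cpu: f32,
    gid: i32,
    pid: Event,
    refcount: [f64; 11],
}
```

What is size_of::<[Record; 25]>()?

Event: @0: a [1B, align 1] → 1; @1: e [1B, align 1] → 2; @2: b [1B, align 1] → 3; @3: g [1B, align 1] → 4; size 4, align 1
@0: prio [2B, align 1] → 2
@2: state [1B, align 1] → 3
@3: start_time [8B, align 1] → 11
@11: uid [4B, align 1] → 15
@15: lock [24B, align 1] → 39
@39: cpu [4B, align 1] → 43
@43: gid [4B, align 1] → 47
@47: pid [4B, align 1] → 51
@51: refcount [88B, align 1] → 139
size 139, align 1
array of 25: 25 × 139 = 3475

3475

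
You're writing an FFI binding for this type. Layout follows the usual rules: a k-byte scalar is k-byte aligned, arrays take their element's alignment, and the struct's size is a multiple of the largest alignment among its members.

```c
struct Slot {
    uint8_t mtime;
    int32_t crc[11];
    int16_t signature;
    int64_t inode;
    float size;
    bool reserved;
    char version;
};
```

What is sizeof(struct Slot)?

72 bytes

mtime at 0 (size 1, align 1) → ends 1
pad 3 to align 4 for crc
crc at 4 (size 44, align 4) → ends 48
signature at 48 (size 2, align 2) → ends 50
pad 6 to align 8 for inode
inode at 56 (size 8, align 8) → ends 64
size at 64 (size 4, align 4) → ends 68
reserved at 68 (size 1, align 1) → ends 69
version at 69 (size 1, align 1) → ends 70
tail pad 2 to reach multiple of 8
total 72 bytes, alignment 8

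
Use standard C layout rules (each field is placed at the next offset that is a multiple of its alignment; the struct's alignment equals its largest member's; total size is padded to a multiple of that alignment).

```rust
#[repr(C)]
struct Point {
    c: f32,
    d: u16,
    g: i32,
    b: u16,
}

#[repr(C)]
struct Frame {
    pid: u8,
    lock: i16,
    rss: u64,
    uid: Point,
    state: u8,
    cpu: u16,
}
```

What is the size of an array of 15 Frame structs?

Point: c at 0 (size 4, align 4) → ends 4; d at 4 (size 2, align 2) → ends 6; pad 2 to align 4 for g; g at 8 (size 4, align 4) → ends 12; b at 12 (size 2, align 2) → ends 14; tail pad 2 to reach multiple of 4; total 16 bytes, alignment 4
pid at 0 (size 1, align 1) → ends 1
pad 1 to align 2 for lock
lock at 2 (size 2, align 2) → ends 4
pad 4 to align 8 for rss
rss at 8 (size 8, align 8) → ends 16
uid at 16 (size 16, align 4) → ends 32
state at 32 (size 1, align 1) → ends 33
pad 1 to align 2 for cpu
cpu at 34 (size 2, align 2) → ends 36
tail pad 4 to reach multiple of 8
total 40 bytes, alignment 8
array of 15: 15 × 40 = 600

600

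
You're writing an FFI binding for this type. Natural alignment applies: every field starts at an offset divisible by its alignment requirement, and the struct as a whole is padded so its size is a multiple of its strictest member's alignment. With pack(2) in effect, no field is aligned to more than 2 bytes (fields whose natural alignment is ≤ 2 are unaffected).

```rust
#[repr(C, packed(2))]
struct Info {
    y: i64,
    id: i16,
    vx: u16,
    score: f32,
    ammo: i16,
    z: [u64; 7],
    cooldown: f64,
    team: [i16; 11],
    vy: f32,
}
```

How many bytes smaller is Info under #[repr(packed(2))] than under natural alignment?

12

natural layout:
  @0: y [8B, align 8] → 8
  @8: id [2B, align 2] → 10
  @10: vx [2B, align 2] → 12
  @12: score [4B, align 4] → 16
  @16: ammo [2B, align 2] → 18
  +6 pad (align 8)
  @24: z [56B, align 8] → 80
  @80: cooldown [8B, align 8] → 88
  @88: team [22B, align 2] → 110
  +2 pad (align 4)
  @112: vy [4B, align 4] → 116
  +4 tail pad (align 8)
  size 120, align 8
packed(2) layout:
  @0: y [8B, align 2] → 8
  @8: id [2B, align 2] → 10
  @10: vx [2B, align 2] → 12
  @12: score [4B, align 2] → 16
  @16: ammo [2B, align 2] → 18
  @18: z [56B, align 2] → 74
  @74: cooldown [8B, align 2] → 82
  @82: team [22B, align 2] → 104
  @104: vy [4B, align 2] → 108
  size 108, align 2
120 − 108 = 12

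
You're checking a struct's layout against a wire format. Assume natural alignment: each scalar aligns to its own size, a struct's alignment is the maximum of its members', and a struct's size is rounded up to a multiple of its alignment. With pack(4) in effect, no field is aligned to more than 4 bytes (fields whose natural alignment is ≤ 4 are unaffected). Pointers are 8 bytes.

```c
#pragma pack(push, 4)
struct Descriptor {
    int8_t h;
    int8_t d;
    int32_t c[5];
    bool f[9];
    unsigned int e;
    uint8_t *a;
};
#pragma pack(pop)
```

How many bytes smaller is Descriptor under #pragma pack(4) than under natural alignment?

natural layout:
  0..1  h  (1B, 1-aligned)
  1..2  d  (1B, 1-aligned)
  2..4  -- padding (2B)
  4..24  c  (20B, 4-aligned)
  24..33  f  (9B, 1-aligned)
  33..36  -- padding (3B)
  36..40  e  (4B, 4-aligned)
  40..48  a  (8B, 8-aligned)
  sizeof = 48, alignof = 8
packed(4) layout:
  0..1  h  (1B, 1-aligned)
  1..2  d  (1B, 1-aligned)
  2..4  -- padding (2B)
  4..24  c  (20B, 4-aligned)
  24..33  f  (9B, 1-aligned)
  33..36  -- padding (3B)
  36..40  e  (4B, 4-aligned)
  40..48  a  (8B, 4-aligned)
  sizeof = 48, alignof = 4
48 − 48 = 0

0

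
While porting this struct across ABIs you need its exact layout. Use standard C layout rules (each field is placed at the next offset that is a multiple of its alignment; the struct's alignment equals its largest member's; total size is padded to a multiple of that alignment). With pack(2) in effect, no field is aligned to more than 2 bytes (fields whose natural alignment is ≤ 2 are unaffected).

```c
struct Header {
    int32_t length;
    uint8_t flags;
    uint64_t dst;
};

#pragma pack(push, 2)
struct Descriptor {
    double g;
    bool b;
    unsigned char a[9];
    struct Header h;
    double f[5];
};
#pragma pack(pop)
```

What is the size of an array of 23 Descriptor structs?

1702

Header: 0..4  length  (4B, 4-aligned); 4..5  flags  (1B, 1-aligned); 5..8  -- padding (3B); 8..16  dst  (8B, 8-aligned); sizeof = 16, alignof = 8
0..8  g  (8B, 2-aligned)
8..9  b  (1B, 1-aligned)
9..18  a  (9B, 1-aligned)
18..34  h  (16B, 2-aligned)
34..74  f  (40B, 2-aligned)
sizeof = 74, alignof = 2
array of 23: 23 × 74 = 1702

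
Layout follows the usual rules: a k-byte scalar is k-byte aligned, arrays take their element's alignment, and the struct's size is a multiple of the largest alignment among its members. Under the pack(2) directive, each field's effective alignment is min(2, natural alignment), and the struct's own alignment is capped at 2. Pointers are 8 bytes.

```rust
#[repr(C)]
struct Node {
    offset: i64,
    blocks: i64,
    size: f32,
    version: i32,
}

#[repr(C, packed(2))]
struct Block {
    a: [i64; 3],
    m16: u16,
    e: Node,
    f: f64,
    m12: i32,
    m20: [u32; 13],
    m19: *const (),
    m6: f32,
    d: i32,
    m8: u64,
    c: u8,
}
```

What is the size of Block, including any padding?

140

Node: @0: offset [8B, align 8] → 8; @8: blocks [8B, align 8] → 16; @16: size [4B, align 4] → 20; @20: version [4B, align 4] → 24; size 24, align 8
@0: a [24B, align 2] → 24
@24: m16 [2B, align 2] → 26
@26: e [24B, align 2] → 50
@50: f [8B, align 2] → 58
@58: m12 [4B, align 2] → 62
@62: m20 [52B, align 2] → 114
@114: m19 [8B, align 2] → 122
@122: m6 [4B, align 2] → 126
@126: d [4B, align 2] → 130
@130: m8 [8B, align 2] → 138
@138: c [1B, align 1] → 139
+1 tail pad (align 2)
size 140, align 2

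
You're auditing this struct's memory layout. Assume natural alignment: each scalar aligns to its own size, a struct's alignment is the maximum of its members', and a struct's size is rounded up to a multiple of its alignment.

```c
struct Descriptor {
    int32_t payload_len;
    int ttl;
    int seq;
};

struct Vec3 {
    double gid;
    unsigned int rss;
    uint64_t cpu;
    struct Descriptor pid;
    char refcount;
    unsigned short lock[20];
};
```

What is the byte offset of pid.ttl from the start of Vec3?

28

Descriptor: 0..4  payload_len  (4B, 4-aligned); 4..8  ttl  (4B, 4-aligned); 8..12  seq  (4B, 4-aligned); sizeof = 12, alignof = 4
0..8  gid  (8B, 8-aligned)
8..12  rss  (4B, 4-aligned)
12..16  -- padding (4B)
16..24  cpu  (8B, 8-aligned)
24..36  pid  (12B, 4-aligned)
within Descriptor: ttl at 4
24 + 4 = 28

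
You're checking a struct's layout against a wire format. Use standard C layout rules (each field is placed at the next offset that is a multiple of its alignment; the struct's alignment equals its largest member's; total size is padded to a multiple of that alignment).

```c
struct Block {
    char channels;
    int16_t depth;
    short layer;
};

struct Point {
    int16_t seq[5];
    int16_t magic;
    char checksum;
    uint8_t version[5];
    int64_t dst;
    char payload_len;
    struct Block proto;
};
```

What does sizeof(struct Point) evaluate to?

40 bytes

Block: 0..1  channels  (1B, 1-aligned); 1..2  -- padding (1B); 2..4  depth  (2B, 2-aligned); 4..6  layer  (2B, 2-aligned); sizeof = 6, alignof = 2
0..10  seq  (10B, 2-aligned)
10..12  magic  (2B, 2-aligned)
12..13  checksum  (1B, 1-aligned)
13..18  version  (5B, 1-aligned)
18..24  -- padding (6B)
24..32  dst  (8B, 8-aligned)
32..33  payload_len  (1B, 1-aligned)
33..34  -- padding (1B)
34..40  proto  (6B, 2-aligned)
sizeof = 40, alignof = 8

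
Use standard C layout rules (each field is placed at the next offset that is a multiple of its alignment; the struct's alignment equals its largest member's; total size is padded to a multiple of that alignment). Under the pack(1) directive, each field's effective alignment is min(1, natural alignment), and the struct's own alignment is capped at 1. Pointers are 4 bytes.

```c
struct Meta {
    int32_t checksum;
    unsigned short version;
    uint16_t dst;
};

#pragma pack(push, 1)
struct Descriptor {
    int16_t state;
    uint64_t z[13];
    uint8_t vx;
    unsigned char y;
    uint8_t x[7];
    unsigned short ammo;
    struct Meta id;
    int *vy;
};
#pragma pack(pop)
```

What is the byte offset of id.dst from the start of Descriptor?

Meta: 0..4  checksum  (4B, 4-aligned); 4..6  version  (2B, 2-aligned); 6..8  dst  (2B, 2-aligned); sizeof = 8, alignof = 4
0..2  state  (2B, 1-aligned)
2..106  z  (104B, 1-aligned)
106..107  vx  (1B, 1-aligned)
107..108  y  (1B, 1-aligned)
108..115  x  (7B, 1-aligned)
115..117  ammo  (2B, 1-aligned)
117..125  id  (8B, 1-aligned)
within Meta: dst at 6
117 + 6 = 123

123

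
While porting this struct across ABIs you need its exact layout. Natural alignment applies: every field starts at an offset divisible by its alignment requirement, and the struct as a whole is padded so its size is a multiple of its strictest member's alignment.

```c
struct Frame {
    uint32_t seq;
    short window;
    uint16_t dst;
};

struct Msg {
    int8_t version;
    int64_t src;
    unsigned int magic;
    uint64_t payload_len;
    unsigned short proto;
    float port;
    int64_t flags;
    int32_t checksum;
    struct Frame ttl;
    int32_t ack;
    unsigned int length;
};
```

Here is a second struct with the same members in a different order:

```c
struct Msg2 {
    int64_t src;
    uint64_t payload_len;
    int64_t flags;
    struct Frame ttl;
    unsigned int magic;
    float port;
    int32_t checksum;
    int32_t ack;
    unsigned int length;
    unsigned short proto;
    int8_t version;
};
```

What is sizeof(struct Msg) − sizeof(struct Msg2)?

16

Frame: 0..4  seq  (4B, 4-aligned); 4..6  window  (2B, 2-aligned); 6..8  dst  (2B, 2-aligned); sizeof = 8, alignof = 4
0..1  version  (1B, 1-aligned)
1..8  -- padding (7B)
8..16  src  (8B, 8-aligned)
16..20  magic  (4B, 4-aligned)
20..24  -- padding (4B)
24..32  payload_len  (8B, 8-aligned)
32..34  proto  (2B, 2-aligned)
34..36  -- padding (2B)
36..40  port  (4B, 4-aligned)
40..48  flags  (8B, 8-aligned)
48..52  checksum  (4B, 4-aligned)
52..60  ttl  (8B, 4-aligned)
60..64  ack  (4B, 4-aligned)
64..68  length  (4B, 4-aligned)
68..72  -- tail padding (4B)
sizeof = 72, alignof = 8
— Msg2 —
0..8  src  (8B, 8-aligned)
8..16  payload_len  (8B, 8-aligned)
16..24  flags  (8B, 8-aligned)
24..32  ttl  (8B, 4-aligned)
32..36  magic  (4B, 4-aligned)
36..40  port  (4B, 4-aligned)
40..44  checksum  (4B, 4-aligned)
44..48  ack  (4B, 4-aligned)
48..52  length  (4B, 4-aligned)
52..54  proto  (2B, 2-aligned)
54..55  version  (1B, 1-aligned)
55..56  -- tail padding (1B)
sizeof = 56, alignof = 8
72 − 56 = 16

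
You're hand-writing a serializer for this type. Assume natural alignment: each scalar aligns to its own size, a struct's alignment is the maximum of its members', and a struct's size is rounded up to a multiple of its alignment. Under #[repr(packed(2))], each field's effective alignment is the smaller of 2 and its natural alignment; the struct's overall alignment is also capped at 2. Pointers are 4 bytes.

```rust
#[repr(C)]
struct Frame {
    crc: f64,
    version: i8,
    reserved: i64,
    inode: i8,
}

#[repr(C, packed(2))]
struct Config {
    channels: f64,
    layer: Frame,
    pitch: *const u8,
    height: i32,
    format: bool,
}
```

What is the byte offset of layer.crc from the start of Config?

Frame: crc at 0 (size 8, align 8) → ends 8; version at 8 (size 1, align 1) → ends 9; pad 7 to align 8 for reserved; reserved at 16 (size 8, align 8) → ends 24; inode at 24 (size 1, align 1) → ends 25; tail pad 7 to reach multiple of 8; total 32 bytes, alignment 8
channels at 0 (size 8, align 2) → ends 8
layer at 8 (size 32, align 2) → ends 40
within Frame: crc at 0
8 + 0 = 8

8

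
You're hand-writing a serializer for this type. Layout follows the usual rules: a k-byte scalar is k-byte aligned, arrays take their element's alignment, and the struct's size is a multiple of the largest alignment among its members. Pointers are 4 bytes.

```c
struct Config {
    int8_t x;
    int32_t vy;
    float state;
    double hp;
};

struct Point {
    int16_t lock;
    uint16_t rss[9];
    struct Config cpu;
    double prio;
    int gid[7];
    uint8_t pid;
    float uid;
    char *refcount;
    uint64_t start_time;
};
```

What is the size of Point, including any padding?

104

Config: x at 0 (size 1, align 1) → ends 1; pad 3 to align 4 for vy; vy at 4 (size 4, align 4) → ends 8; state at 8 (size 4, align 4) → ends 12; pad 4 to align 8 for hp; hp at 16 (size 8, align 8) → ends 24; total 24 bytes, alignment 8
lock at 0 (size 2, align 2) → ends 2
rss at 2 (size 18, align 2) → ends 20
pad 4 to align 8 for cpu
cpu at 24 (size 24, align 8) → ends 48
prio at 48 (size 8, align 8) → ends 56
gid at 56 (size 28, align 4) → ends 84
pid at 84 (size 1, align 1) → ends 85
pad 3 to align 4 for uid
uid at 88 (size 4, align 4) → ends 92
refcount at 92 (size 4, align 4) → ends 96
start_time at 96 (size 8, align 8) → ends 104
total 104 bytes, alignment 8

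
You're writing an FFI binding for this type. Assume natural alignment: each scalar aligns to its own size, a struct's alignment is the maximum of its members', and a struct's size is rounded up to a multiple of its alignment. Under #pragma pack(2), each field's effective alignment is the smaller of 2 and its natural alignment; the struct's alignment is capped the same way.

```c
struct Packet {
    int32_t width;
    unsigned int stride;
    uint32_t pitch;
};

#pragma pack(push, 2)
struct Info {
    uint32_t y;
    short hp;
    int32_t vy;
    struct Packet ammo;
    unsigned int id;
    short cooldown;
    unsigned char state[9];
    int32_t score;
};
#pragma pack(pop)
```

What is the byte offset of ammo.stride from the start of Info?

14

Packet: @0: width [4B, align 4] → 4; @4: stride [4B, align 4] → 8; @8: pitch [4B, align 4] → 12; size 12, align 4
@0: y [4B, align 2] → 4
@4: hp [2B, align 2] → 6
@6: vy [4B, align 2] → 10
@10: ammo [12B, align 2] → 22
within Packet: stride at 4
10 + 4 = 14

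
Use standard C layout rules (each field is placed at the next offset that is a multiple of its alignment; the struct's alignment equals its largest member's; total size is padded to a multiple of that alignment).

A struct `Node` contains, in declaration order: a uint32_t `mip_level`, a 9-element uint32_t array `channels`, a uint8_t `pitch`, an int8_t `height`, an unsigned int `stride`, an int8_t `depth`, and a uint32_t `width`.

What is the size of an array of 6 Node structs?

336

mip_level at 0 (size 4, align 4) → ends 4
channels at 4 (size 36, align 4) → ends 40
pitch at 40 (size 1, align 1) → ends 41
height at 41 (size 1, align 1) → ends 42
pad 2 to align 4 for stride
stride at 44 (size 4, align 4) → ends 48
depth at 48 (size 1, align 1) → ends 49
pad 3 to align 4 for width
width at 52 (size 4, align 4) → ends 56
total 56 bytes, alignment 4
array of 6: 6 × 56 = 336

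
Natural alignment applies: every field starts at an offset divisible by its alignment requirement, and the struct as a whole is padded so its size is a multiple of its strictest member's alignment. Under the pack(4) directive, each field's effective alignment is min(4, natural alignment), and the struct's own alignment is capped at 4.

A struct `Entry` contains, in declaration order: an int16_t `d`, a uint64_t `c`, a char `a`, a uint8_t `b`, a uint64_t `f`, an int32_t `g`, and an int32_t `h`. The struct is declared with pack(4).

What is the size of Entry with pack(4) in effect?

@0: d [2B, align 2] → 2
+2 pad (align 4)
@4: c [8B, align 4] → 12
@12: a [1B, align 1] → 13
@13: b [1B, align 1] → 14
+2 pad (align 4)
@16: f [8B, align 4] → 24
@24: g [4B, align 4] → 28
@28: h [4B, align 4] → 32
size 32, align 4

32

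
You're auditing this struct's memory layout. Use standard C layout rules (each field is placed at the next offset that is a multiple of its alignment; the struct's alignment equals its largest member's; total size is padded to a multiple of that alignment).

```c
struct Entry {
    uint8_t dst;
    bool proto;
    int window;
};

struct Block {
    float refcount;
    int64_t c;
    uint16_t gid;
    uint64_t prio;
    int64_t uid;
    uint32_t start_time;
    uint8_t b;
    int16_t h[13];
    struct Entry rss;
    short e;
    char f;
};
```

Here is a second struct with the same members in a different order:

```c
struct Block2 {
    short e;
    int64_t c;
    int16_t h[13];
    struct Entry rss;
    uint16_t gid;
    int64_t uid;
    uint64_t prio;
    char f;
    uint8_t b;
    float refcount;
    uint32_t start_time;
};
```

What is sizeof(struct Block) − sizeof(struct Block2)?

Entry: @0: dst [1B, align 1] → 1; @1: proto [1B, align 1] → 2; +2 pad (align 4); @4: window [4B, align 4] → 8; size 8, align 4
@0: refcount [4B, align 4] → 4
+4 pad (align 8)
@8: c [8B, align 8] → 16
@16: gid [2B, align 2] → 18
+6 pad (align 8)
@24: prio [8B, align 8] → 32
@32: uid [8B, align 8] → 40
@40: start_time [4B, align 4] → 44
@44: b [1B, align 1] → 45
+1 pad (align 2)
@46: h [26B, align 2] → 72
@72: rss [8B, align 4] → 80
@80: e [2B, align 2] → 82
@82: f [1B, align 1] → 83
+5 tail pad (align 8)
size 88, align 8
— Block2 —
@0: e [2B, align 2] → 2
+6 pad (align 8)
@8: c [8B, align 8] → 16
@16: h [26B, align 2] → 42
+2 pad (align 4)
@44: rss [8B, align 4] → 52
@52: gid [2B, align 2] → 54
+2 pad (align 8)
@56: uid [8B, align 8] → 64
@64: prio [8B, align 8] → 72
@72: f [1B, align 1] → 73
@73: b [1B, align 1] → 74
+2 pad (align 4)
@76: refcount [4B, align 4] → 80
@80: start_time [4B, align 4] → 84
+4 tail pad (align 8)
size 88, align 8
88 − 88 = 0

0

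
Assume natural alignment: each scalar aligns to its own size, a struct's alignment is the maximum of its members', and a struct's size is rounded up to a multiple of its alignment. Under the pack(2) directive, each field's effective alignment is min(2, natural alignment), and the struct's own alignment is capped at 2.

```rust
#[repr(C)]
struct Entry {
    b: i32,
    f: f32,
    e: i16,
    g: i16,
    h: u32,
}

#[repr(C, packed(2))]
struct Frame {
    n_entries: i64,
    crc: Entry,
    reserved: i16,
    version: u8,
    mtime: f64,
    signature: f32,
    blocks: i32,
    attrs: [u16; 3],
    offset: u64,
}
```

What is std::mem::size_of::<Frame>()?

58

Entry: 0..4  b  (4B, 4-aligned); 4..8  f  (4B, 4-aligned); 8..10  e  (2B, 2-aligned); 10..12  g  (2B, 2-aligned); 12..16  h  (4B, 4-aligned); sizeof = 16, alignof = 4
0..8  n_entries  (8B, 2-aligned)
8..24  crc  (16B, 2-aligned)
24..26  reserved  (2B, 2-aligned)
26..27  version  (1B, 1-aligned)
27..28  -- padding (1B)
28..36  mtime  (8B, 2-aligned)
36..40  signature  (4B, 2-aligned)
40..44  blocks  (4B, 2-aligned)
44..50  attrs  (6B, 2-aligned)
50..58  offset  (8B, 2-aligned)
sizeof = 58, alignof = 2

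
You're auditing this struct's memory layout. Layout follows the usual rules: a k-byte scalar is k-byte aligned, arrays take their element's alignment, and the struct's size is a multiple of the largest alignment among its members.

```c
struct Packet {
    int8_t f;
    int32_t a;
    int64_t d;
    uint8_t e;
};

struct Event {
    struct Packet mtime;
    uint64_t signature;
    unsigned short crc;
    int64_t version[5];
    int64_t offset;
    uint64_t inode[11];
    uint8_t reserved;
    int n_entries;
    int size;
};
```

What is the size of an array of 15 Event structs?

2880

Packet: f at 0 (size 1, align 1) → ends 1; pad 3 to align 4 for a; a at 4 (size 4, align 4) → ends 8; d at 8 (size 8, align 8) → ends 16; e at 16 (size 1, align 1) → ends 17; tail pad 7 to reach multiple of 8; total 24 bytes, alignment 8
mtime at 0 (size 24, align 8) → ends 24
signature at 24 (size 8, align 8) → ends 32
crc at 32 (size 2, align 2) → ends 34
pad 6 to align 8 for version
version at 40 (size 40, align 8) → ends 80
offset at 80 (size 8, align 8) → ends 88
inode at 88 (size 88, align 8) → ends 176
reserved at 176 (size 1, align 1) → ends 177
pad 3 to align 4 for n_entries
n_entries at 180 (size 4, align 4) → ends 184
size at 184 (size 4, align 4) → ends 188
tail pad 4 to reach multiple of 8
total 192 bytes, alignment 8
array of 15: 15 × 192 = 2880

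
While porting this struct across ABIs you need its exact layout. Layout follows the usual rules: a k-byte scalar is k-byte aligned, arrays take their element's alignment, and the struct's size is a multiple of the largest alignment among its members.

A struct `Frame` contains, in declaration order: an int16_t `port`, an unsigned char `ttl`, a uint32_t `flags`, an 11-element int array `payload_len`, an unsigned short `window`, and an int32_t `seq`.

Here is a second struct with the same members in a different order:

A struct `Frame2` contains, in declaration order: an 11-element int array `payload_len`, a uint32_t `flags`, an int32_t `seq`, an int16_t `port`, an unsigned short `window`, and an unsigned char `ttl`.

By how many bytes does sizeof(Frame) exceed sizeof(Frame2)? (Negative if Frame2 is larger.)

port at 0 (size 2, align 2) → ends 2
ttl at 2 (size 1, align 1) → ends 3
pad 1 to align 4 for flags
flags at 4 (size 4, align 4) → ends 8
payload_len at 8 (size 44, align 4) → ends 52
window at 52 (size 2, align 2) → ends 54
pad 2 to align 4 for seq
seq at 56 (size 4, align 4) → ends 60
total 60 bytes, alignment 4
— Frame2 —
payload_len at 0 (size 44, align 4) → ends 44
flags at 44 (size 4, align 4) → ends 48
seq at 48 (size 4, align 4) → ends 52
port at 52 (size 2, align 2) → ends 54
window at 54 (size 2, align 2) → ends 56
ttl at 56 (size 1, align 1) → ends 57
tail pad 3 to reach multiple of 4
total 60 bytes, alignment 4
60 − 60 = 0

0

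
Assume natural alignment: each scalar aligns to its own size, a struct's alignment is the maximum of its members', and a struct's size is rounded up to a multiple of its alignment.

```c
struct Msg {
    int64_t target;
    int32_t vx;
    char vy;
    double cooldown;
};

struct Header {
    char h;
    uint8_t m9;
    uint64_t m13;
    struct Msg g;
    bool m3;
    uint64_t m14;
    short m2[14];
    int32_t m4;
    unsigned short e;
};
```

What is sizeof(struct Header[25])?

Msg: 0..8  target  (8B, 8-aligned); 8..12  vx  (4B, 4-aligned); 12..13  vy  (1B, 1-aligned); 13..16  -- padding (3B); 16..24  cooldown  (8B, 8-aligned); sizeof = 24, alignof = 8
0..1  h  (1B, 1-aligned)
1..2  m9  (1B, 1-aligned)
2..8  -- padding (6B)
8..16  m13  (8B, 8-aligned)
16..40  g  (24B, 8-aligned)
40..41  m3  (1B, 1-aligned)
41..48  -- padding (7B)
48..56  m14  (8B, 8-aligned)
56..84  m2  (28B, 2-aligned)
84..88  m4  (4B, 4-aligned)
88..90  e  (2B, 2-aligned)
90..96  -- tail padding (6B)
sizeof = 96, alignof = 8
array of 25: 25 × 96 = 2400

2400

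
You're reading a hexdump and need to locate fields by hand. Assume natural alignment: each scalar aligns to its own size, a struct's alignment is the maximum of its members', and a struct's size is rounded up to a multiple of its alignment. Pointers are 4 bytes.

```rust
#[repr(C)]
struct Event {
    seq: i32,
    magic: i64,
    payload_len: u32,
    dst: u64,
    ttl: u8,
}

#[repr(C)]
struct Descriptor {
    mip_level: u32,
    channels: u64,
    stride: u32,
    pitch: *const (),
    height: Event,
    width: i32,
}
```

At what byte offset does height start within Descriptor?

24

Event: @0: seq [4B, align 4] → 4; +4 pad (align 8); @8: magic [8B, align 8] → 16; @16: payload_len [4B, align 4] → 20; +4 pad (align 8); @24: dst [8B, align 8] → 32; @32: ttl [1B, align 1] → 33; +7 tail pad (align 8); size 40, align 8
@0: mip_level [4B, align 4] → 4
+4 pad (align 8)
@8: channels [8B, align 8] → 16
@16: stride [4B, align 4] → 20
@20: pitch [4B, align 4] → 24
@24: height [40B, align 8] → 64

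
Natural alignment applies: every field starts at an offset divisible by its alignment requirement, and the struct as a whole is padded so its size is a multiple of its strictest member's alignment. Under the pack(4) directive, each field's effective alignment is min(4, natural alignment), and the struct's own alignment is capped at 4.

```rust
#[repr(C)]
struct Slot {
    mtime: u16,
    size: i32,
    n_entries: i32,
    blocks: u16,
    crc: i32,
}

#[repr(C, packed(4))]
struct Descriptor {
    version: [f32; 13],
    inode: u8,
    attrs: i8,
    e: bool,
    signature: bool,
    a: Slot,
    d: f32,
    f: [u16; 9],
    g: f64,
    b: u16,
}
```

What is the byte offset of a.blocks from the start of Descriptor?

Slot: 0..2  mtime  (2B, 2-aligned); 2..4  -- padding (2B); 4..8  size  (4B, 4-aligned); 8..12  n_entries  (4B, 4-aligned); 12..14  blocks  (2B, 2-aligned); 14..16  -- padding (2B); 16..20  crc  (4B, 4-aligned); sizeof = 20, alignof = 4
0..52  version  (52B, 4-aligned)
52..53  inode  (1B, 1-aligned)
53..54  attrs  (1B, 1-aligned)
54..55  e  (1B, 1-aligned)
55..56  signature  (1B, 1-aligned)
56..76  a  (20B, 4-aligned)
within Slot: blocks at 12
56 + 12 = 68

68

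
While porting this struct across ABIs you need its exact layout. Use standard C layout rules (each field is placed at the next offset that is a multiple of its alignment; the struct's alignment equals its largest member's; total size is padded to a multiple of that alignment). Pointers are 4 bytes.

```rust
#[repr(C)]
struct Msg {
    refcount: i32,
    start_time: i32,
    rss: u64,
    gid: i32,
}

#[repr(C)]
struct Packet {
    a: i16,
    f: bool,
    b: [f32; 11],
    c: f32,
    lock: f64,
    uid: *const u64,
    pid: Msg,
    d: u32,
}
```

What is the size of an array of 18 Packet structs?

Msg: 0..4  refcount  (4B, 4-aligned); 4..8  start_time  (4B, 4-aligned); 8..16  rss  (8B, 8-aligned); 16..20  gid  (4B, 4-aligned); 20..24  -- tail padding (4B); sizeof = 24, alignof = 8
0..2  a  (2B, 2-aligned)
2..3  f  (1B, 1-aligned)
3..4  -- padding (1B)
4..48  b  (44B, 4-aligned)
48..52  c  (4B, 4-aligned)
52..56  -- padding (4B)
56..64  lock  (8B, 8-aligned)
64..68  uid  (4B, 4-aligned)
68..72  -- padding (4B)
72..96  pid  (24B, 8-aligned)
96..100  d  (4B, 4-aligned)
100..104  -- tail padding (4B)
sizeof = 104, alignof = 8
array of 18: 18 × 104 = 1872

1872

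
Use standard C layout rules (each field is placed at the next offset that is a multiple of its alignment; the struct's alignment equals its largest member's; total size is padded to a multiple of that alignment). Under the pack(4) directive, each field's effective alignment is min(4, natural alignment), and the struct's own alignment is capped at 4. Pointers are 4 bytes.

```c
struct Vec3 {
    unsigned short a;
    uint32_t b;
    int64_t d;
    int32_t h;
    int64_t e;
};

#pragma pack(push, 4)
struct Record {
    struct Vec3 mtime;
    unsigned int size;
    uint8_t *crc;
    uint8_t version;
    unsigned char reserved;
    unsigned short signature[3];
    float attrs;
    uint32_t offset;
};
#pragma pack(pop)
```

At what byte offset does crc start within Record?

Vec3: a at 0 (size 2, align 2) → ends 2; pad 2 to align 4 for b; b at 4 (size 4, align 4) → ends 8; d at 8 (size 8, align 8) → ends 16; h at 16 (size 4, align 4) → ends 20; pad 4 to align 8 for e; e at 24 (size 8, align 8) → ends 32; total 32 bytes, alignment 8
mtime at 0 (size 32, align 4) → ends 32
size at 32 (size 4, align 4) → ends 36
crc at 36 (size 4, align 4) → ends 40

36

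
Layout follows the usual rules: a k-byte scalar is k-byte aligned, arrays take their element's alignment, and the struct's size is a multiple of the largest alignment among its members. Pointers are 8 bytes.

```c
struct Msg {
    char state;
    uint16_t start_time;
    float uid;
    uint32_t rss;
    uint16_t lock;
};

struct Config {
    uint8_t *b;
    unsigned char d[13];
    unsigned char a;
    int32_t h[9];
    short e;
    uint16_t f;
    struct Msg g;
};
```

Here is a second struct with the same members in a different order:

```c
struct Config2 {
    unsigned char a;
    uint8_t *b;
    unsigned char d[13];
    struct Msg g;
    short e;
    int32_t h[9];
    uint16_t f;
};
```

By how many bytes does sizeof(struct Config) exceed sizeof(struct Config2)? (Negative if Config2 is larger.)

Msg: 0..1  state  (1B, 1-aligned); 1..2  -- padding (1B); 2..4  start_time  (2B, 2-aligned); 4..8  uid  (4B, 4-aligned); 8..12  rss  (4B, 4-aligned); 12..14  lock  (2B, 2-aligned); 14..16  -- tail padding (2B); sizeof = 16, alignof = 4
0..8  b  (8B, 8-aligned)
8..21  d  (13B, 1-aligned)
21..22  a  (1B, 1-aligned)
22..24  -- padding (2B)
24..60  h  (36B, 4-aligned)
60..62  e  (2B, 2-aligned)
62..64  f  (2B, 2-aligned)
64..80  g  (16B, 4-aligned)
sizeof = 80, alignof = 8
— Config2 —
0..1  a  (1B, 1-aligned)
1..8  -- padding (7B)
8..16  b  (8B, 8-aligned)
16..29  d  (13B, 1-aligned)
29..32  -- padding (3B)
32..48  g  (16B, 4-aligned)
48..50  e  (2B, 2-aligned)
50..52  -- padding (2B)
52..88  h  (36B, 4-aligned)
88..90  f  (2B, 2-aligned)
90..96  -- tail padding (6B)
sizeof = 96, alignof = 8
80 − 96 = -16

-16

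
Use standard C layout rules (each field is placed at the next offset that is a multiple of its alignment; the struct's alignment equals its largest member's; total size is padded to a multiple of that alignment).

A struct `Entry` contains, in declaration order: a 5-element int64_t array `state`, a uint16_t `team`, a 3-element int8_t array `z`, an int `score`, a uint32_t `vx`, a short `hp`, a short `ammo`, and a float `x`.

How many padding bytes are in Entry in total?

3

state at 0 (size 40, align 8) → ends 40
team at 40 (size 2, align 2) → ends 42
z at 42 (size 3, align 1) → ends 45
pad 3 to align 4 for score
score at 48 (size 4, align 4) → ends 52
vx at 52 (size 4, align 4) → ends 56
hp at 56 (size 2, align 2) → ends 58
ammo at 58 (size 2, align 2) → ends 60
x at 60 (size 4, align 4) → ends 64
total 64 bytes, alignment 8
data bytes 61, size 64 → padding 3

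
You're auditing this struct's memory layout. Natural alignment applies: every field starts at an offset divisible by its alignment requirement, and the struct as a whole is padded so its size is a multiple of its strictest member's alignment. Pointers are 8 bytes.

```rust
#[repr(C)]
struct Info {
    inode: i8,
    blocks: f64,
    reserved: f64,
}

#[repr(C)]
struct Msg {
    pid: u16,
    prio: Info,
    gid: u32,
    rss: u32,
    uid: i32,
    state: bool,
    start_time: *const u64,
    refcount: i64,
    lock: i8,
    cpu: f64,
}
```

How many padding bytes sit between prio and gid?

Info: @0: inode [1B, align 1] → 1; +7 pad (align 8); @8: blocks [8B, align 8] → 16; @16: reserved [8B, align 8] → 24; size 24, align 8
@0: pid [2B, align 2] → 2
+6 pad (align 8)
@8: prio [24B, align 8] → 32
@32: gid [4B, align 4] → 36

0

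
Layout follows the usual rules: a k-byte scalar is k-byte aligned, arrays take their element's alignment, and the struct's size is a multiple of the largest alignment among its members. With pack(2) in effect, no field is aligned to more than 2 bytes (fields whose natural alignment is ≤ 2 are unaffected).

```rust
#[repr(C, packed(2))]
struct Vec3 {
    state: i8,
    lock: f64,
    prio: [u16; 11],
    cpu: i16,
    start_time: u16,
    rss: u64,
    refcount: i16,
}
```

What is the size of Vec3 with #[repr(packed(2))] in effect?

@0: state [1B, align 1] → 1
+1 pad (align 2)
@2: lock [8B, align 2] → 10
@10: prio [22B, align 2] → 32
@32: cpu [2B, align 2] → 34
@34: start_time [2B, align 2] → 36
@36: rss [8B, align 2] → 44
@44: refcount [2B, align 2] → 46
size 46, align 2

46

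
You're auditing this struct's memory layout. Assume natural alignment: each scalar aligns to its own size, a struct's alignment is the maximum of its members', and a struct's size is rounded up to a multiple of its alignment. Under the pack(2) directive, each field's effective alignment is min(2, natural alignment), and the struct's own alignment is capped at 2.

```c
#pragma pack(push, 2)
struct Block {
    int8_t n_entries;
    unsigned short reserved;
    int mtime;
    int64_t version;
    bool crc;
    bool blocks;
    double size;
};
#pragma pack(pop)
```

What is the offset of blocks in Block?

17

@0: n_entries [1B, align 1] → 1
+1 pad (align 2)
@2: reserved [2B, align 2] → 4
@4: mtime [4B, align 2] → 8
@8: version [8B, align 2] → 16
@16: crc [1B, align 1] → 17
@17: blocks [1B, align 1] → 18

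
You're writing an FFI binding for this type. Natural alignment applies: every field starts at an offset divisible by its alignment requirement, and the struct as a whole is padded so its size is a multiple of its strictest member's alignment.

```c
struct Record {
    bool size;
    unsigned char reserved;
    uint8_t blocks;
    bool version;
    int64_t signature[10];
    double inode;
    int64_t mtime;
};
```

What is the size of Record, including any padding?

@0: size [1B, align 1] → 1
@1: reserved [1B, align 1] → 2
@2: blocks [1B, align 1] → 3
@3: version [1B, align 1] → 4
+4 pad (align 8)
@8: signature [80B, align 8] → 88
@88: inode [8B, align 8] → 96
@96: mtime [8B, align 8] → 104
size 104, align 8

104 bytes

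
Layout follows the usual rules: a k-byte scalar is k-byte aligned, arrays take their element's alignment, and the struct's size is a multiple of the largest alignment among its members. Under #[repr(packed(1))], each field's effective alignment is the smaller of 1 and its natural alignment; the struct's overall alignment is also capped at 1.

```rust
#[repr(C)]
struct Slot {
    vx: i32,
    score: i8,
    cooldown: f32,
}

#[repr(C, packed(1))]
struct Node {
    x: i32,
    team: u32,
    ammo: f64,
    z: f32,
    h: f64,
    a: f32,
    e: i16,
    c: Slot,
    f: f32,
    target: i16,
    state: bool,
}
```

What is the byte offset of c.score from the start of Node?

Slot: @0: vx [4B, align 4] → 4; @4: score [1B, align 1] → 5; +3 pad (align 4); @8: cooldown [4B, align 4] → 12; size 12, align 4
@0: x [4B, align 1] → 4
@4: team [4B, align 1] → 8
@8: ammo [8B, align 1] → 16
@16: z [4B, align 1] → 20
@20: h [8B, align 1] → 28
@28: a [4B, align 1] → 32
@32: e [2B, align 1] → 34
@34: c [12B, align 1] → 46
within Slot: score at 4
34 + 4 = 38

38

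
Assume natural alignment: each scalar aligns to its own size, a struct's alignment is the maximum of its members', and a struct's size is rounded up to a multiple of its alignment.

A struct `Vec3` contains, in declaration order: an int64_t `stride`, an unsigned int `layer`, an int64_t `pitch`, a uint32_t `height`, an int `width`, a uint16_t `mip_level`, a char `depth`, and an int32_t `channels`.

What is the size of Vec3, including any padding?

40 bytes

stride at 0 (size 8, align 8) → ends 8
layer at 8 (size 4, align 4) → ends 12
pad 4 to align 8 for pitch
pitch at 16 (size 8, align 8) → ends 24
height at 24 (size 4, align 4) → ends 28
width at 28 (size 4, align 4) → ends 32
mip_level at 32 (size 2, align 2) → ends 34
depth at 34 (size 1, align 1) → ends 35
pad 1 to align 4 for channels
channels at 36 (size 4, align 4) → ends 40
total 40 bytes, alignment 8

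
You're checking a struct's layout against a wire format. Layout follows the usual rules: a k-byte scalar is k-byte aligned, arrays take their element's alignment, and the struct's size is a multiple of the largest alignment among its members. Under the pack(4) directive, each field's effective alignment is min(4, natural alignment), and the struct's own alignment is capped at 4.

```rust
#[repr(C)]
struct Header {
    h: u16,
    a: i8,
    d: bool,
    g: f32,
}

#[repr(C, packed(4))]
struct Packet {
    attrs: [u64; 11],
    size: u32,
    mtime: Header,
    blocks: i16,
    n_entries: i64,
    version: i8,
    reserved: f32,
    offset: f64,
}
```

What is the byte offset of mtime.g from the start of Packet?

Header: 0..2  h  (2B, 2-aligned); 2..3  a  (1B, 1-aligned); 3..4  d  (1B, 1-aligned); 4..8  g  (4B, 4-aligned); sizeof = 8, alignof = 4
0..88  attrs  (88B, 4-aligned)
88..92  size  (4B, 4-aligned)
92..100  mtime  (8B, 4-aligned)
within Header: g at 4
92 + 4 = 96

96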